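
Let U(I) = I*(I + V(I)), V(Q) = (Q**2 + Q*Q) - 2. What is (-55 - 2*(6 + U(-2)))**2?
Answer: 2601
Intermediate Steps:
V(Q) = -2 + 2*Q**2 (V(Q) = (Q**2 + Q**2) - 2 = 2*Q**2 - 2 = -2 + 2*Q**2)
U(I) = I*(-2 + I + 2*I**2) (U(I) = I*(I + (-2 + 2*I**2)) = I*(-2 + I + 2*I**2))
(-55 - 2*(6 + U(-2)))**2 = (-55 - 2*(6 - 2*(-2 - 2 + 2*(-2)**2)))**2 = (-55 - 2*(6 - 2*(-2 - 2 + 2*4)))**2 = (-55 - 2*(6 - 2*(-2 - 2 + 8)))**2 = (-55 - 2*(6 - 2*4))**2 = (-55 - 2*(6 - 8))**2 = (-55 - 2*(-2))**2 = (-55 + 4)**2 = (-51)**2 = 2601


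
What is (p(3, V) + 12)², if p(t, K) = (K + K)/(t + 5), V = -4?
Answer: 121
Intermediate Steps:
p(t, K) = 2*K/(5 + t) (p(t, K) = (2*K)/(5 + t) = 2*K/(5 + t))
(p(3, V) + 12)² = (2*(-4)/(5 + 3) + 12)² = (2*(-4)/8 + 12)² = (2*(-4)*(⅛) + 12)² = (-1 + 12)² = 11² = 121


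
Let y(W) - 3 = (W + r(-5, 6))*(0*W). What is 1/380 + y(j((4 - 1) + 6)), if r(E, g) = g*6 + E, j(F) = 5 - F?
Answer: 1141/380 ≈ 3.0026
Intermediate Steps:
r(E, g) = E + 6*g (r(E, g) = 6*g + E = E + 6*g)
y(W) = 3 (y(W) = 3 + (W + (-5 + 6*6))*(0*W) = 3 + (W + (-5 + 36))*0 = 3 + (W + 31)*0 = 3 + (31 + W)*0 = 3 + 0 = 3)
1/380 + y(j((4 - 1) + 6)) = 1/380 + 3 = 1141/380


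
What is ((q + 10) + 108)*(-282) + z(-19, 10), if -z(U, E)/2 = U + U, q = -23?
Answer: -26714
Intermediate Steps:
z(U, E) = -4*U (z(U, E) = -2*(U + U) = -4*U)
((q + 10) + 108)*(-282) + z(-19, 10) = ((-23 + 10) + 108)*(-282) - 4*(-19) = (-13 + 108)*(-282) + 76 = 95*(-282) + 76 = -26790 + 76 = -26714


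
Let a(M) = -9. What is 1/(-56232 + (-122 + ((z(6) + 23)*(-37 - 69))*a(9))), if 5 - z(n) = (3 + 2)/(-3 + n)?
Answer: -1/31232 ≈ -3.2018e-5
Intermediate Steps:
z(n) = 5 - 5/(-3 + n) (z(n) = 5 - (3 + 2)/(-3 + n) = 5 - 5/(-3 + n))
1/(-56232 + (-122 + ((z(6) + 23)*(-37 - 69))*a(9))) = 1/(-56232 + (-122 + ((5*(-4 + 6)/(-3 + 6) + 23)*(-37 - 69))*(-9))) = 1/(-56232 + (-122 + ((5*2/3 + 23)*(-106))*(-9))) = 1/(-56232 + (-122 + ((5*(1/3)*2 + 23)*(-106))*(-9))) = 1/(-56232 + (-122 + ((10/3 + 23)*(-106))*(-9))) = 1/(-56232 + (-122 + ((79/3)*(-106))*(-9))) = 1/(-56232 + (-122 - 8374/3*(-9))) = 1/(-56232 + (-122 + 25122)) = 1/(-56232 + 25000) = 1/(-31232) = -1/31232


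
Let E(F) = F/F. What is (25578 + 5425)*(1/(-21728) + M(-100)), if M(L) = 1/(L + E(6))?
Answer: -96671783/307296 ≈ -314.59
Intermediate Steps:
E(F) = 1
M(L) = 1/(1 + L) (M(L) = 1/(L + 1) = 1/(1 + L))
(25578 + 5425)*(1/(-21728) + M(-100)) = (25578 + 5425)*(1/(-21728) + 1/(1 - 100)) = 31003*(-1/21728 + 1/(-99)) = 31003*(-1/21728 - 1/99) = 31003*(-21827/2151072) = -96671783/307296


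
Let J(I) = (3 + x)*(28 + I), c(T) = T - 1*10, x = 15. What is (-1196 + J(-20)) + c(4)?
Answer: -1058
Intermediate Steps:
c(T) = -10 + T (c(T) = T - 10 = -10 + T)
J(I) = 504 + 18*I (J(I) = (3 + 15)*(28 + I) = 18*(28 + I) = 504 + 18*I)
(-1196 + J(-20)) + c(4) = (-1196 + (504 + 18*(-20))) + (-10 + 4) = (-1196 + (504 - 360)) - 6 = (-1196 + 144) - 6 = -1052 - 6 = -1058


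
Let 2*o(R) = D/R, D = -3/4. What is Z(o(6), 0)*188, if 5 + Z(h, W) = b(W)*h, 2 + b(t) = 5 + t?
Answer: -3901/4 ≈ -975.25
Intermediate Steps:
b(t) = 3 + t (b(t) = -2 + (5 + t) = 3 + t)
D = -3/4 (D = -3*1/4 = -3/4 ≈ -0.75000)
o(R) = -3/(8*R) (o(R) = (-3/(4*R))/2 = -3/(8*R))
Z(h, W) = -5 + h*(3 + W) (Z(h, W) = -5 + (3 + W)*h = -5 + h*(3 + W))
Z(o(6), 0)*188 = (-5 + (-3/8/6)*(3 + 0))*188 = (-5 - 3/8*1/6*3)*188 = (-5 - 1/16*3)*188 = (-5 - 3/16)*188 = -83/16*188 = -3901/4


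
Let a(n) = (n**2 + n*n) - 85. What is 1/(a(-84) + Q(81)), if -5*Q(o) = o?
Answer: 5/70054 ≈ 7.1374e-5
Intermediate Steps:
Q(o) = -o/5
a(n) = -85 + 2*n**2 (a(n) = (n**2 + n**2) - 85 = 2*n**2 - 85 = -85 + 2*n**2)
1/(a(-84) + Q(81)) = 1/((-85 + 2*(-84)**2) - 1/5*81) = 1/((-85 + 2*7056) - 81/5) = 1/((-85 + 14112) - 81/5) = 1/(14027 - 81/5) = 1/(70054/5) = 5/70054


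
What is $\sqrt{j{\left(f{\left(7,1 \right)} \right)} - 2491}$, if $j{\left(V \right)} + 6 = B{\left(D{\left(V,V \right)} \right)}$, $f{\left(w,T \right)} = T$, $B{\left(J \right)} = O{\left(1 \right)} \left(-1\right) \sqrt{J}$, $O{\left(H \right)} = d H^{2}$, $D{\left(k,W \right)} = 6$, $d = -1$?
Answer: $\sqrt{-2497 + \sqrt{6}} \approx 49.945 i$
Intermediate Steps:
$O{\left(H \right)} = - H^{2}$
$B{\left(J \right)} = \sqrt{J}$ ($B{\left(J \right)} = - 1^{2} \left(-1\right) \sqrt{J} = \left(-1\right) 1 \left(-1\right) \sqrt{J} = \left(-1\right) \left(-1\right) \sqrt{J} = 1 \sqrt{J} = \sqrt{J}$)
$j{\left(V \right)} = -6 + \sqrt{6}$
$\sqrt{j{\left(f{\left(7,1 \right)} \right)} - 2491} = \sqrt{\left(-6 + \sqrt{6}\right) - 2491} = \sqrt{-2497 + \sqrt{6}}$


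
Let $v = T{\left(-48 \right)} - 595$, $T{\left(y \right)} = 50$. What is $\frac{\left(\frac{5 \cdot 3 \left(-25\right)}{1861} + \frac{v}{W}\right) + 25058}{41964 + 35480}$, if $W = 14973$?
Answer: $\frac{349114175777}{1078978965666} \approx 0.32356$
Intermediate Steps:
$v = -545$ ($v = 50 - 595 = -545$)
$\frac{\left(\frac{5 \cdot 3 \left(-25\right)}{1861} + \frac{v}{W}\right) + 25058}{41964 + 35480} = \frac{\left(\frac{5 \cdot 3 \left(-25\right)}{1861} - \frac{545}{14973}\right) + 25058}{41964 + 35480} = \frac{\left(15 \left(-25\right) \frac{1}{1861} - \frac{545}{14973}\right) + 25058}{77444} = \left(\left(\left(-375\right) \frac{1}{1861} - \frac{545}{14973}\right) + 25058\right) \frac{1}{77444} = \left(\left(- \frac{375}{1861} - \frac{545}{14973}\right) + 25058\right) \frac{1}{77444} = \left(- \frac{6629120}{27864753} + 25058\right) \frac{1}{77444} = \frac{698228351554}{27864753} \cdot \frac{1}{77444} = \frac{349114175777}{1078978965666}$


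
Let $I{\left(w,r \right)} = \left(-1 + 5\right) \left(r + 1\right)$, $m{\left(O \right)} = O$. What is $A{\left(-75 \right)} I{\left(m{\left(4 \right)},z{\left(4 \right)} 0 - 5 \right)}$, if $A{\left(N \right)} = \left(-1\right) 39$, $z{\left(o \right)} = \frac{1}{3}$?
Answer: $624$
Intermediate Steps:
$z{\left(o \right)} = \frac{1}{3}$
$A{\left(N \right)} = -39$
$I{\left(w,r \right)} = 4 + 4 r$ ($I{\left(w,r \right)} = 4 \left(1 + r\right) = 4 + 4 r$)
$A{\left(-75 \right)} I{\left(m{\left(4 \right)},z{\left(4 \right)} 0 - 5 \right)} = - 39 \left(4 + 4 \left(\frac{1}{3} \cdot 0 - 5\right)\right) = - 39 \left(4 + 4 \left(0 - 5\right)\right) = - 39 \left(4 + 4 \left(-5\right)\right) = - 39 \left(4 - 20\right) = \left(-39\right) \left(-16\right) = 624$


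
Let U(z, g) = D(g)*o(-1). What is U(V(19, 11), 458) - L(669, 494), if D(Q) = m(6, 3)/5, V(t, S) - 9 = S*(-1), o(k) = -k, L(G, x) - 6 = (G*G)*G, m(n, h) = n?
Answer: -1497091569/5 ≈ -2.9942e+8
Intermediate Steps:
L(G, x) = 6 + G³ (L(G, x) = 6 + (G*G)*G = 6 + G²*G = 6 + G³)
V(t, S) = 9 - S (V(t, S) = 9 + S*(-1) = 9 - S)
D(Q) = 6/5
U(z, g) = 6/5 (U(z, g) = 6*(-1*(-1))/5 = (6/5)*1 = 6/5)
U(V(19, 11), 458) - L(669, 494) = 6/5 - (6 + 669³) = 6/5 - (6 + 299418309) = 6/5 - 1*299418315 = 6/5 - 299418315 = -1497091569/5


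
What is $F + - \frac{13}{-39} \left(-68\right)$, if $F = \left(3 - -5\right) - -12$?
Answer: $- \frac{8}{3} \approx -2.6667$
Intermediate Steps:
$F = 20$ ($F = \left(3 + 5\right) + 12 = 8 + 12 = 20$)
$F + - \frac{13}{-39} \left(-68\right) = 20 + - \frac{13}{-39} \left(-68\right) = 20 + \left(-13\right) \left(- \frac{1}{39}\right) \left(-68\right) = 20 + \frac{1}{3} \left(-68\right) = 20 - \frac{68}{3} = - \frac{8}{3}$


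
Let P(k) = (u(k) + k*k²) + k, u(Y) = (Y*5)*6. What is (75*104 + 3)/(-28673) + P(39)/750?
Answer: 288277849/3584125 ≈ 80.432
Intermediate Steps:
u(Y) = 30*Y (u(Y) = (5*Y)*6 = 30*Y)
P(k) = k³ + 31*k (P(k) = (30*k + k*k²) + k = (30*k + k³) + k = (k³ + 30*k) + k = k³ + 31*k)
(75*104 + 3)/(-28673) + P(39)/750 = (75*104 + 3)/(-28673) + (39*(31 + 39²))/750 = (7800 + 3)*(-1/28673) + (39*(31 + 1521))*(1/750) = 7803*(-1/28673) + (39*1552)*(1/750) = -7803/28673 + 60528*(1/750) = -7803/28673 + 10088/125 = 288277849/3584125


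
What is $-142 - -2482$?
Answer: $2340$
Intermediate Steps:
$-142 - -2482 = -142 + 2482 = 2340$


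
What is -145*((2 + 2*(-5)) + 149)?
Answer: -20445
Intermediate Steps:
-145*((2 + 2*(-5)) + 149) = -145*((2 - 10) + 149) = -145*(-8 + 149) = -145*141 = -20445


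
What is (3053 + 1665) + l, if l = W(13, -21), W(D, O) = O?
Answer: 4697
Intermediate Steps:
l = -21
(3053 + 1665) + l = (3053 + 1665) - 21 = 4718 - 21 = 4697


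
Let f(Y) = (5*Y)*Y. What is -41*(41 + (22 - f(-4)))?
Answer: 697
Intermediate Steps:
f(Y) = 5*Y²
-41*(41 + (22 - f(-4))) = -41*(41 + (22 - 5*(-4)²)) = -41*(41 + (22 - 5*16)) = -41*(41 + (22 - 1*80)) = -41*(41 + (22 - 80)) = -41*(41 - 58) = -41*(-17) = 697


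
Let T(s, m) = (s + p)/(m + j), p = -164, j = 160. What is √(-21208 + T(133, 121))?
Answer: I*√1674613599/281 ≈ 145.63*I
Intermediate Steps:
T(s, m) = (-164 + s)/(160 + m) (T(s, m) = (s - 164)/(m + 160) = (-164 + s)/(160 + m))
√(-21208 + T(133, 121)) = √(-21208 + (-164 + 133)/(160 + 121)) = √(-21208 - 31/281) = √(-5959479/281) = I*√1674613599/281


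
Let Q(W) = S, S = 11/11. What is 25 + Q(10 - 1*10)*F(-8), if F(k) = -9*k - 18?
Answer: 79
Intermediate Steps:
F(k) = -18 - 9*k
S = 1 (S = 11*(1/11) = 1)
Q(W) = 1
25 + Q(10 - 1*10)*F(-8) = 25 + 1*(-18 - 9*(-8)) = 25 + 1*(-18 + 72) = 25 + 1*54 = 25 + 54 = 79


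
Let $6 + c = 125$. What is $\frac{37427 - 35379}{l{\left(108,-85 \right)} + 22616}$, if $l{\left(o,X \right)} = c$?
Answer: $\frac{2048}{22735} \approx 0.090081$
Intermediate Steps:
$c = 119$ ($c = -6 + 125 = 119$)
$l{\left(o,X \right)} = 119$
$\frac{37427 - 35379}{l{\left(108,-85 \right)} + 22616} = \frac{37427 - 35379}{119 + 22616} = \frac{2048}{22735}$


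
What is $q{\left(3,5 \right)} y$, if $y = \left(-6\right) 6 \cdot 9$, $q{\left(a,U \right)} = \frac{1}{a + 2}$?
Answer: $- \frac{324}{5} \approx -64.8$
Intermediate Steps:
$q{\left(a,U \right)} = \frac{1}{2 + a}$
$y = -324$ ($y = \left(-36\right) 9 = -324$)
$q{\left(3,5 \right)} y = \frac{1}{2 + 3} \left(-324\right) = \frac{1}{5} \left(-324\right) = - \frac{324}{5}$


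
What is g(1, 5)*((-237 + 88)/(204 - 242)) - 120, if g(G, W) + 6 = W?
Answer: -4709/38 ≈ -123.92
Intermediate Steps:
g(G, W) = -6 + W
g(1, 5)*((-237 + 88)/(204 - 242)) - 120 = (-6 + 5)*((-237 + 88)/(204 - 242)) - 120 = -(-149)/(-38) - 120 = -(-149)*(-1)/38 - 120 = -1*149/38 - 120 = -149/38 - 120 = -4709/38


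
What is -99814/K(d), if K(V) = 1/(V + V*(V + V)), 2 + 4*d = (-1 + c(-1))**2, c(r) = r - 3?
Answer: -28696525/4 ≈ -7.1741e+6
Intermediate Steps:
c(r) = -3 + r
d = 23/4 (d = -1/2 + (-1 + (-3 - 1))**2/4 = -1/2 + (-1 - 4)**2/4 = -1/2 + (1/4)*(-5)**2 = -1/2 + (1/4)*25 = -1/2 + 25/4 = 23/4 ≈ 5.7500)
K(V) = 1/(V + 2*V**2) (K(V) = 1/(V + V*(2*V)) = 1/(V + 2*V**2))
-99814/K(d) = -99814/(1/((23/4)*(1 + 2*(23/4)))) = -99814/(4/(23*(1 + 23/2))) = -99814/(4/(23*(25/2))) = -99814/((4/23)*(2/25)) = -99814/8/575 = -99814*575/8 = -28696525/4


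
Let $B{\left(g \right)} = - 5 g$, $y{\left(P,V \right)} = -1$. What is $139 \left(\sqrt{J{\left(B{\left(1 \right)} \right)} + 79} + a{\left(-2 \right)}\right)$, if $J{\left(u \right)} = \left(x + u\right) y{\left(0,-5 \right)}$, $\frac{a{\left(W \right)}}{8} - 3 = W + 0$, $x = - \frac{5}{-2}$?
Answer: $1112 + \frac{139 \sqrt{326}}{2} \approx 2366.9$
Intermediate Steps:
$x = \frac{5}{2}$ ($x = \left(-5\right) \left(- \frac{1}{2}\right) = \frac{5}{2} \approx 2.5$)
$a{\left(W \right)} = 24 + 8 W$ ($a{\left(W \right)} = 24 + 8 \left(W + 0\right) = 24 + 8 W$)
$J{\left(u \right)} = - \frac{5}{2} - u$ ($J{\left(u \right)} = \left(\frac{5}{2} + u\right) \left(-1\right) = - \frac{5}{2} - u$)
$139 \left(\sqrt{J{\left(B{\left(1 \right)} \right)} + 79} + a{\left(-2 \right)}\right) = 139 \left(\sqrt{\left(- \frac{5}{2} - \left(-5\right) 1\right) + 79} + \left(24 + 8 \left(-2\right)\right)\right) = 139 \left(\sqrt{\left(- \frac{5}{2} - -5\right) + 79} + \left(24 - 16\right)\right) = 139 \left(\sqrt{\left(- \frac{5}{2} + 5\right) + 79} + 8\right) = 139 \left(\sqrt{\frac{5}{2} + 79} + 8\right) = 139 \left(\sqrt{\frac{163}{2}} + 8\right) = 139 \left(\frac{\sqrt{326}}{2} + 8\right) = 139 \left(8 + \frac{\sqrt{326}}{2}\right) = 1112 + \frac{139 \sqrt{326}}{2}$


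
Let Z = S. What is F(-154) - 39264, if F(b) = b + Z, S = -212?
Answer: -39630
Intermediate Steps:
Z = -212
F(b) = -212 + b (F(b) = b - 212 = -212 + b)
F(-154) - 39264 = (-212 - 154) - 39264 = -366 - 39264 = -39630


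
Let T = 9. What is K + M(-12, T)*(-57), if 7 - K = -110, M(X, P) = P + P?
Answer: -909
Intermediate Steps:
M(X, P) = 2*P
K = 117 (K = 7 - 1*(-110) = 7 + 110 = 117)
K + M(-12, T)*(-57) = 117 + (2*9)*(-57) = 117 + 18*(-57) = 117 - 1026 = -909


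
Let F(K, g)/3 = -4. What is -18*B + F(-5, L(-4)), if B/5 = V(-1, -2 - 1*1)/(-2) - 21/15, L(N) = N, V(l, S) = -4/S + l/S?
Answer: 189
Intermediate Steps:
F(K, g) = -12 (F(K, g) = 3*(-4) = -12)
B = -67/6 (B = 5*(((-4 - 1)/(-2 - 1*1))/(-2) - 21/15) = 5*((-5/(-2 - 1))*(-½) - 21*1/15) = 5*((-5/(-3))*(-½) - 7/5) = 5*(-⅓*(-5)*(-½) - 7/5) = 5*((5/3)*(-½) - 7/5) = 5*(-⅚ - 7/5) = 5*(-67/30) = -67/6 ≈ -11.167)
-18*B + F(-5, L(-4)) = -18*(-67/6) - 12 = 201 - 12 = 189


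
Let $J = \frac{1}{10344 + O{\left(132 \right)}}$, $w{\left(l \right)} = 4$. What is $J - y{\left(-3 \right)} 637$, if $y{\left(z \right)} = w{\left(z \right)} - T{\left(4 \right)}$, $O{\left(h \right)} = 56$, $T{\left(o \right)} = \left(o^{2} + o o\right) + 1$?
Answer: $\frac{192119201}{10400} \approx 18473.0$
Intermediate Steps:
$T{\left(o \right)} = 1 + 2 o^{2}$ ($T{\left(o \right)} = \left(o^{2} + o^{2}\right) + 1 = 2 o^{2} + 1 = 1 + 2 o^{2}$)
$y{\left(z \right)} = -29$ ($y{\left(z \right)} = 4 - \left(1 + 2 \cdot 4^{2}\right) = 4 - \left(1 + 2 \cdot 16\right) = 4 - \left(1 + 32\right) = 4 - 33 = -29$)
$J = \frac{1}{10400}$ ($J = \frac{1}{10344 + 56} = \frac{1}{10400} \approx 9.6154 \cdot 10^{-5}$)
$J - y{\left(-3 \right)} 637 = \frac{1}{10400} - \left(-29\right) 637 = \frac{1}{10400} - -18473 = \frac{1}{10400} + 18473 = \frac{192119201}{10400}$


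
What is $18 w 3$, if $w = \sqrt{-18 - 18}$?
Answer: $324 i \approx 324.0 i$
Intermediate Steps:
$w = 6 i$ ($w = \sqrt{-36} = 6 i \approx 6.0 i$)
$18 w 3 = 18 \cdot 6 i 3 = 108 i 3 = 324 i$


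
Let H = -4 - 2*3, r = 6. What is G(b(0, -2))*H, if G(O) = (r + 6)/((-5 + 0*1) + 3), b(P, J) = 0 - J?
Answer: 60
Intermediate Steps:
b(P, J) = -J
G(O) = -6 (G(O) = (6 + 6)/((-5 + 0*1) + 3) = 12/((-5 + 0) + 3) = 12/(-5 + 3) = 12/(-2) = 12*(-½) = -6)
H = -10 (H = -4 - 6 = -10)
G(b(0, -2))*H = -6*(-10) = 60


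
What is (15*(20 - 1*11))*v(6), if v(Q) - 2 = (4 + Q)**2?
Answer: 13770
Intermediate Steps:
v(Q) = 2 + (4 + Q)**2
(15*(20 - 1*11))*v(6) = (15*(20 - 1*11))*(2 + (4 + 6)**2) = (15*(20 - 11))*(2 + 10**2) = (15*9)*(2 + 100) = 135*102 = 13770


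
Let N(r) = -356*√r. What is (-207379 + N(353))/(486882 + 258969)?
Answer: -7151/25719 - 356*√353/745851 ≈ -0.28701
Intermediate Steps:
(-207379 + N(353))/(486882 + 258969) = (-207379 - 356*√353)/(486882 + 258969) = (-207379 - 356*√353)/745851 = (-207379 - 356*√353)*(1/745851) = -7151/25719 - 356*√353/745851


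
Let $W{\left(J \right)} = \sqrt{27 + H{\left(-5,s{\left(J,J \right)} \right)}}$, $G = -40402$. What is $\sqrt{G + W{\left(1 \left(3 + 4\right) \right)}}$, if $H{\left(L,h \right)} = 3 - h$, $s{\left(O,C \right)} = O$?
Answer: $\sqrt{-40402 + \sqrt{23}} \approx 200.99 i$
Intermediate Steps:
$W{\left(J \right)} = \sqrt{30 - J}$ ($W{\left(J \right)} = \sqrt{27 - \left(-3 + J\right)} = \sqrt{30 - J}$)
$\sqrt{G + W{\left(1 \left(3 + 4\right) \right)}} = \sqrt{-40402 + \sqrt{30 - 1 \left(3 + 4\right)}} = \sqrt{-40402 + \sqrt{30 - 1 \cdot 7}} = \sqrt{-40402 + \sqrt{30 - 7}} = \sqrt{-40402 + \sqrt{23}}$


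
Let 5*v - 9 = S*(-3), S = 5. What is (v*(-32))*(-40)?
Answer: -1536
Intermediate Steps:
v = -6/5 (v = 9/5 + (5*(-3))/5 = 9/5 + (1/5)*(-15) = 9/5 - 3 = -6/5 ≈ -1.2000)
(v*(-32))*(-40) = -6/5*(-32)*(-40) = (192/5)*(-40) = -1536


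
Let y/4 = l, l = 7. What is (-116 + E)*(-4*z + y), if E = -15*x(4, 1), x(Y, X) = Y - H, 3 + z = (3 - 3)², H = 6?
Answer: -3440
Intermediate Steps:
z = -3 (z = -3 + (3 - 3)² = -3 + 0² = -3 + 0 = -3)
x(Y, X) = -6 + Y (x(Y, X) = Y - 1*6 = Y - 6 = -6 + Y)
y = 28 (y = 4*7 = 28)
E = 30 (E = -15*(-6 + 4) = -15*(-2) = 30)
(-116 + E)*(-4*z + y) = (-116 + 30)*(-4*(-3) + 28) = -86*(12 + 28) = -86*40 = -3440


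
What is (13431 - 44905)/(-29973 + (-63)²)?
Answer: 15737/13002 ≈ 1.2104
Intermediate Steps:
(13431 - 44905)/(-29973 + (-63)²) = -31474/(-29973 + 3969) = -31474/(-26004) = -31474*(-1/26004) = 15737/13002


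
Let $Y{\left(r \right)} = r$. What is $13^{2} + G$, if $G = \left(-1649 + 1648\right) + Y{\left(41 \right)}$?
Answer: $209$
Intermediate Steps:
$G = 40$ ($G = \left(-1649 + 1648\right) + 41 = -1 + 41 = 40$)
$13^{2} + G = 13^{2} + 40 = 169 + 40 = 209$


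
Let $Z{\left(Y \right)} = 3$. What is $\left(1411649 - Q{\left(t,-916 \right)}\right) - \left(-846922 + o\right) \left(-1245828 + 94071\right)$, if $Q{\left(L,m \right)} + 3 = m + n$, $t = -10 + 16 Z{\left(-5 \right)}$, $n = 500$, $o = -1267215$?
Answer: $-2434970676641$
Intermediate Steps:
$t = 38$ ($t = -10 + 16 \cdot 3 = -10 + 48 = 38$)
$Q{\left(L,m \right)} = 497 + m$ ($Q{\left(L,m \right)} = -3 + \left(m + 500\right) = -3 + \left(500 + m\right) = 497 + m$)
$\left(1411649 - Q{\left(t,-916 \right)}\right) - \left(-846922 + o\right) \left(-1245828 + 94071\right) = \left(1411649 - \left(497 - 916\right)\right) - \left(-846922 - 1267215\right) \left(-1245828 + 94071\right) = \left(1411649 - -419\right) - \left(-2114137\right) \left(-1151757\right) = \left(1411649 + 419\right) - 2434972088709 = 1412068 - 2434972088709 = -2434970676641$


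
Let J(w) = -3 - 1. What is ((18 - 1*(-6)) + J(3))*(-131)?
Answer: -2620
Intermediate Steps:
J(w) = -4
((18 - 1*(-6)) + J(3))*(-131) = ((18 - 1*(-6)) - 4)*(-131) = ((18 + 6) - 4)*(-131) = (24 - 4)*(-131) = 20*(-131) = -2620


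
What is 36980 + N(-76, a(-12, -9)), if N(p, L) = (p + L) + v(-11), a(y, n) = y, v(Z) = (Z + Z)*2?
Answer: 36848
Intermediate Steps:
v(Z) = 4*Z (v(Z) = (2*Z)*2 = 4*Z)
N(p, L) = -44 + L + p (N(p, L) = (p + L) + 4*(-11) = (L + p) - 44 = -44 + L + p)
36980 + N(-76, a(-12, -9)) = 36980 + (-44 - 12 - 76) = 36980 - 132 = 36848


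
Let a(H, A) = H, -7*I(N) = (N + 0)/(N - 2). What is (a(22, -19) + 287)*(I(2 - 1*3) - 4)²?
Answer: 744175/147 ≈ 5062.4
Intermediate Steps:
I(N) = -N/(7*(-2 + N)) (I(N) = -(N + 0)/(7*(N - 2)) = -N/(7*(-2 + N)))
(a(22, -19) + 287)*(I(2 - 1*3) - 4)² = (22 + 287)*(-(2 - 1*3)/(-14 + 7*(2 - 1*3)) - 4)² = 309*(-(2 - 3)/(-14 + 7*(2 - 3)) - 4)² = 309*(-1*(-1)/(-14 + 7*(-1)) - 4)² = 309*(-1*(-1)/(-14 - 7) - 4)² = 309*(-1*(-1)/(-21) - 4)² = 309*(-1*(-1)*(-1/21) - 4)² = 309*(-1/21 - 4)² = 309*(-85/21)² = 309*(7225/441) = 744175/147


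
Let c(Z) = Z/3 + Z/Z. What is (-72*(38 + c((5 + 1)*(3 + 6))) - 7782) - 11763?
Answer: -23649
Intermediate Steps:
c(Z) = 1 + Z/3 (c(Z) = Z*(⅓) + 1 = Z/3 + 1 = 1 + Z/3)
(-72*(38 + c((5 + 1)*(3 + 6))) - 7782) - 11763 = (-72*(38 + (1 + ((5 + 1)*(3 + 6))/3)) - 7782) - 11763 = (-72*(38 + (1 + (6*9)/3)) - 7782) - 11763 = (-72*(38 + (1 + (⅓)*54)) - 7782) - 11763 = (-72*(38 + (1 + 18)) - 7782) - 11763 = (-72*(38 + 19) - 7782) - 11763 = (-72*57 - 7782) - 11763 = (-4104 - 7782) - 11763 = -11886 - 11763 = -23649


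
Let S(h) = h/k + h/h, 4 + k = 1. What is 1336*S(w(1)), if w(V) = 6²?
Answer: -14696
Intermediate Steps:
k = -3 (k = -4 + 1 = -3)
w(V) = 36
S(h) = 1 - h/3 (S(h) = h/(-3) + h/h = h*(-⅓) + 1 = -h/3 + 1 = 1 - h/3)
1336*S(w(1)) = 1336*(1 - ⅓*36) = 1336*(1 - 12) = 1336*(-11) = -14696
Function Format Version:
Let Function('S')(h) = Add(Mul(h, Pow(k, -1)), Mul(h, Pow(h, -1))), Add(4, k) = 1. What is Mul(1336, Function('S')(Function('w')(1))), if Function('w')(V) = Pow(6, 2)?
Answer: -14696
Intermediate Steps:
k = -3 (k = Add(-4, 1) = -3)
Function('w')(V) = 36
Function('S')(h) = Add(1, Mul(Rational(-1, 3), h)) (Function('S')(h) = Add(Mul(h, Pow(-3, -1)), Mul(h, Pow(h, -1))) = Add(Mul(h, Rational(-1, 3)), 1) = Add(Mul(Rational(-1, 3), h), 1) = Add(1, Mul(Rational(-1, 3), h)))
Mul(1336, Function('S')(Function('w')(1))) = Mul(1336, Add(1, Mul(Rational(-1, 3), 36))) = Mul(1336, Add(1, -12)) = Mul(1336, -11) = -14696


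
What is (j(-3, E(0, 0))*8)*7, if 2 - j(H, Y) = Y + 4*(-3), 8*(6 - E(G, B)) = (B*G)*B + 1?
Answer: 455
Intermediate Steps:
E(G, B) = 47/8 - G*B**2/8 (E(G, B) = 6 - ((B*G)*B + 1)/8 = 6 - (G*B**2 + 1)/8 = 6 - (1 + G*B**2)/8 = 6 + (-1/8 - G*B**2/8) = 47/8 - G*B**2/8)
j(H, Y) = 14 - Y (j(H, Y) = 2 - (Y + 4*(-3)) = 2 - (Y - 12) = 2 - (-12 + Y) = 2 + (12 - Y) = 14 - Y)
(j(-3, E(0, 0))*8)*7 = ((14 - (47/8 - 1/8*0*0**2))*8)*7 = ((14 - (47/8 - 1/8*0*0))*8)*7 = ((14 - (47/8 + 0))*8)*7 = ((14 - 1*47/8)*8)*7 = ((14 - 47/8)*8)*7 = ((65/8)*8)*7 = 65*7 = 455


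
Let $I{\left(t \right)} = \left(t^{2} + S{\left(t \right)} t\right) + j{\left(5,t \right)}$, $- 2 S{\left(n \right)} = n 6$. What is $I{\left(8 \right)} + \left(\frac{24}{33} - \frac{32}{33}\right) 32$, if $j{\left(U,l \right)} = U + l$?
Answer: $- \frac{4051}{33} \approx -122.76$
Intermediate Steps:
$S{\left(n \right)} = - 3 n$ ($S{\left(n \right)} = - \frac{n 6}{2} = - \frac{6 n}{2} = - 3 n$)
$I{\left(t \right)} = 5 + t - 2 t^{2}$ ($I{\left(t \right)} = \left(t^{2} + - 3 t t\right) + \left(5 + t\right) = \left(t^{2} - 3 t^{2}\right) + \left(5 + t\right) = - 2 t^{2} + \left(5 + t\right) = 5 + t - 2 t^{2}$)
$I{\left(8 \right)} + \left(\frac{24}{33} - \frac{32}{33}\right) 32 = \left(5 + 8 - 2 \cdot 8^{2}\right) + \left(\frac{24}{33} - \frac{32}{33}\right) 32 = \left(5 + 8 - 128\right) + \left(24 \cdot \frac{1}{33} - \frac{32}{33}\right) 32 = \left(5 + 8 - 128\right) + \left(\frac{8}{11} - \frac{32}{33}\right) 32 = -115 - \frac{256}{33} = - \frac{4051}{33}$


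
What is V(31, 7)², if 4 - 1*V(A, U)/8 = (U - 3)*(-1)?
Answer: 4096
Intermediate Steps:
V(A, U) = 8 + 8*U (V(A, U) = 32 - 8*(U - 3)*(-1) = 32 - 8*(-3 + U)*(-1) = 32 - 8*(3 - U) = 32 + (-24 + 8*U) = 8 + 8*U)
V(31, 7)² = (8 + 8*7)² = (8 + 56)² = 64² = 4096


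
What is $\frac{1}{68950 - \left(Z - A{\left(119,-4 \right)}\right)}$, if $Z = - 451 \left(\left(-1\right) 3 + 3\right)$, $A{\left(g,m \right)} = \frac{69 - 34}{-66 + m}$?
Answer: $\frac{2}{137899} \approx 1.4503 \cdot 10^{-5}$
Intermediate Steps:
$A{\left(g,m \right)} = \frac{35}{-66 + m}$
$Z = 0$ ($Z = - 451 \left(-3 + 3\right) = \left(-451\right) 0 = 0$)
$\frac{1}{68950 - \left(Z - A{\left(119,-4 \right)}\right)} = \frac{1}{68950 + \left(\frac{35}{-66 - 4} - 0\right)} = \frac{1}{68950 + \left(\frac{35}{-70} + 0\right)} = \frac{1}{68950 + \left(35 \left(- \frac{1}{70}\right) + 0\right)} = \frac{1}{68950 + \left(- \frac{1}{2} + 0\right)} = \frac{1}{68950 - \frac{1}{2}} = \frac{1}{\frac{137899}{2}} = \frac{2}{137899}$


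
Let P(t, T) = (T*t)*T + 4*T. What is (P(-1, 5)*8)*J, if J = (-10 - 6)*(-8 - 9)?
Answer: -10880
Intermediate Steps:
P(t, T) = 4*T + t*T**2 (P(t, T) = t*T**2 + 4*T = 4*T + t*T**2)
J = 272 (J = -16*(-17) = 272)
(P(-1, 5)*8)*J = ((5*(4 + 5*(-1)))*8)*272 = ((5*(4 - 5))*8)*272 = ((5*(-1))*8)*272 = -5*8*272 = -40*272 = -10880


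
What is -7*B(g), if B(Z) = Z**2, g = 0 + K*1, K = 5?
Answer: -175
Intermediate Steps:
g = 5 (g = 0 + 5*1 = 0 + 5 = 5)
-7*B(g) = -7*5**2 = -7*25 = -175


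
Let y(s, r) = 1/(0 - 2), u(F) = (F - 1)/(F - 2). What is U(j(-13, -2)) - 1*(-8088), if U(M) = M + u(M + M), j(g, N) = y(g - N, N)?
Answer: 48529/6 ≈ 8088.2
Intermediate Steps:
u(F) = (-1 + F)/(-2 + F)
y(s, r) = -½ (y(s, r) = 1/(-2) = -½)
j(g, N) = -½
U(M) = M + (-1 + 2*M)/(-2 + 2*M) (U(M) = M + (-1 + (M + M))/(-2 + (M + M)) = M + (-1 + 2*M)/(-2 + 2*M))
U(j(-13, -2)) - 1*(-8088) = (-½ + (-½)²)/(-1 - ½) - 1*(-8088) = (-½ + ¼)/(-3/2) + 8088 = -⅔*(-¼) + 8088 = ⅙ + 8088 = 48529/6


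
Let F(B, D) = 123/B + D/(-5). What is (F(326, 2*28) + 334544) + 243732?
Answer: 942572239/1630 ≈ 5.7827e+5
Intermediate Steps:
F(B, D) = 123/B - D/5 (F(B, D) = 123/B + D*(-⅕) = 123/B - D/5)
(F(326, 2*28) + 334544) + 243732 = ((123/326 - 2*28/5) + 334544) + 243732 = ((123*(1/326) - ⅕*56) + 334544) + 243732 = ((123/326 - 56/5) + 334544) + 243732 = (-17641/1630 + 334544) + 243732 = 545289079/1630 + 243732 = 942572239/1630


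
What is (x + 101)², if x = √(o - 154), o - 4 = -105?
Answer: (101 + I*√255)² ≈ 9946.0 + 3225.7*I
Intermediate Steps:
o = -101 (o = 4 - 105 = -101)
x = I*√255 (x = √(-101 - 154) = √(-255) = I*√255 ≈ 15.969*I)
(x + 101)² = (I*√255 + 101)² = (101 + I*√255)²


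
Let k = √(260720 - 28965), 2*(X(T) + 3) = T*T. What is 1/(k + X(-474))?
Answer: 22467/2523784094 - √231755/12618920470 ≈ 8.8640e-6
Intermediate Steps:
X(T) = -3 + T²/2 (X(T) = -3 + (T*T)/2 = -3 + T²/2)
k = √231755 ≈ 481.41
1/(k + X(-474)) = 1/(√231755 + (-3 + (½)*(-474)²)) = 1/(√231755 + (-3 + (½)*224676)) = 1/(√231755 + (-3 + 112338)) = 1/(√231755 + 112335) = 1/(112335 + √231755)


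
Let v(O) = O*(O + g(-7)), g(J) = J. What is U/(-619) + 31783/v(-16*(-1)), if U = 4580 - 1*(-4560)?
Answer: 18357517/89136 ≈ 205.95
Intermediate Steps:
U = 9140 (U = 4580 + 4560 = 9140)
v(O) = O*(-7 + O) (v(O) = O*(O - 7) = O*(-7 + O))
U/(-619) + 31783/v(-16*(-1)) = 9140/(-619) + 31783/(((-16*(-1))*(-7 - 16*(-1)))) = 9140*(-1/619) + 31783/((16*(-7 + 16))) = -9140/619 + 31783/((16*9)) = -9140/619 + 31783/144 = 18357517/89136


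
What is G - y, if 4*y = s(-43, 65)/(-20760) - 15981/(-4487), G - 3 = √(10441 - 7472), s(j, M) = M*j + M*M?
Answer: 11320747/5322864 + √2969 ≈ 56.615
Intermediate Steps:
s(j, M) = M² + M*j (s(j, M) = M*j + M² = M² + M*j)
G = 3 + √2969 (G = 3 + √(10441 - 7472) = 3 + √2969 ≈ 57.489)
y = 4647845/5322864 (y = ((65*(65 - 43))/(-20760) - 15981/(-4487))/4 = ((65*22)*(-1/20760) - 15981*(-1/4487))/4 = (1430*(-1/20760) + 2283/641)/4 = (-143/2076 + 2283/641)/4 = (¼)*(4647845/1330716) = 4647845/5322864 ≈ 0.87319)
G - y = (3 + √2969) - 1*4647845/5322864 = (3 + √2969) - 4647845/5322864 = 11320747/5322864 + √2969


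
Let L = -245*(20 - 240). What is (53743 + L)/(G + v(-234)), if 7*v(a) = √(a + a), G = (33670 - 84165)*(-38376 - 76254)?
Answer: 1696117897528775/91204635666137761276 - 251167*I*√13/91204635666137761276 ≈ 1.8597e-5 - 9.9293e-15*I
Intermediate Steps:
G = 5788241850 (G = -50495*(-114630) = 5788241850)
v(a) = √2*√a/7 (v(a) = √(a + a)/7 = √(2*a)/7 = (√2*√a)/7 = √2*√a/7)
L = 53900 (L = -245*(-220) = 53900)
(53743 + L)/(G + v(-234)) = (53743 + 53900)/(5788241850 + √2*√(-234)/7) = 107643/(5788241850 + √2*(3*I*√26)/7) = 107643/(5788241850 + 6*I*√13/7)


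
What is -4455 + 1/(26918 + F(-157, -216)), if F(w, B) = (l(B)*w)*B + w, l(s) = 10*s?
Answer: -326209173346/73223159 ≈ -4455.0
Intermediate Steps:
F(w, B) = w + 10*w*B² (F(w, B) = ((10*B)*w)*B + w = (10*B*w)*B + w = 10*w*B² + w = w + 10*w*B²)
-4455 + 1/(26918 + F(-157, -216)) = -4455 + 1/(26918 - 157*(1 + 10*(-216)²)) = -4455 + 1/(26918 - 157*(1 + 10*46656)) = -4455 + 1/(26918 - 157*(1 + 466560)) = -4455 + 1/(26918 - 157*466561) = -4455 + 1/(26918 - 73250077) = -4455 + 1/(-73223159) = -4455 - 1/73223159 = -326209173346/73223159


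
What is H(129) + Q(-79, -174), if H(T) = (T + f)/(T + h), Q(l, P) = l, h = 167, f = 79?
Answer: -2897/37 ≈ -78.297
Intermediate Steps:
H(T) = (79 + T)/(167 + T) (H(T) = (T + 79)/(T + 167) = (79 + T)/(167 + T))
H(129) + Q(-79, -174) = (79 + 129)/(167 + 129) - 79 = 208/296 - 79 = (1/296)*208 - 79 = 26/37 - 79 = -2897/37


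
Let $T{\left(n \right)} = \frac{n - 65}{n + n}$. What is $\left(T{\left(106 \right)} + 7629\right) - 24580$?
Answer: $- \frac{3593571}{212} \approx -16951.0$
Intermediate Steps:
$T{\left(n \right)} = \frac{-65 + n}{2 n}$
$\left(T{\left(106 \right)} + 7629\right) - 24580 = \left(\frac{-65 + 106}{2 \cdot 106} + 7629\right) - 24580 = \left(\frac{1}{2} \cdot \frac{1}{106} \cdot 41 + 7629\right) - 24580 = \left(\frac{41}{212} + 7629\right) - 24580 = \frac{1617389}{212} - 24580 = - \frac{3593571}{212}$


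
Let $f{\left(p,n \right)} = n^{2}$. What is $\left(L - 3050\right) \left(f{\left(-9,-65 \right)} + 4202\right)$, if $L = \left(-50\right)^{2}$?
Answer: $-4634850$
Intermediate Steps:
$L = 2500$
$\left(L - 3050\right) \left(f{\left(-9,-65 \right)} + 4202\right) = \left(2500 - 3050\right) \left(\left(-65\right)^{2} + 4202\right) = - 550 \left(4225 + 4202\right) = \left(-550\right) 8427 = -4634850$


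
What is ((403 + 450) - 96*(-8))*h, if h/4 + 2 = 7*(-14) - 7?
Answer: -693788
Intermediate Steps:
h = -428 (h = -8 + 4*(7*(-14) - 7) = -8 + 4*(-98 - 7) = -8 + 4*(-105) = -8 - 420 = -428)
((403 + 450) - 96*(-8))*h = ((403 + 450) - 96*(-8))*(-428) = (853 + 768)*(-428) = 1621*(-428) = -693788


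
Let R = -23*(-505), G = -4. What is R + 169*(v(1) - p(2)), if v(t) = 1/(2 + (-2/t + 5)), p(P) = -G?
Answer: 54864/5 ≈ 10973.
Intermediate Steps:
p(P) = 4 (p(P) = -1*(-4) = 4)
v(t) = 1/(7 - 2/t) (v(t) = 1/(2 + (5 - 2/t)) = 1/(7 - 2/t))
R = 11615
R + 169*(v(1) - p(2)) = 11615 + 169*(1/(-2 + 7*1) - 1*4) = 11615 + 169*(1/(-2 + 7) - 4) = 11615 + 169*(1/5 - 4) = 11615 + 169*(-19/5) = 11615 - 3211/5 = 54864/5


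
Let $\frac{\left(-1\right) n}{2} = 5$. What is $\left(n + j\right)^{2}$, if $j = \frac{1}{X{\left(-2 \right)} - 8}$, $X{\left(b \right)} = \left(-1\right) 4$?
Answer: $\frac{14641}{144} \approx 101.67$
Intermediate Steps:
$n = -10$ ($n = \left(-2\right) 5 = -10$)
$X{\left(b \right)} = -4$
$j = - \frac{1}{12}$ ($j = \frac{1}{-4 - 8} = \frac{1}{-12} = - \frac{1}{12} \approx -0.083333$)
$\left(n + j\right)^{2} = \left(-10 - \frac{1}{12}\right)^{2} = \left(- \frac{121}{12}\right)^{2} = \frac{14641}{144}$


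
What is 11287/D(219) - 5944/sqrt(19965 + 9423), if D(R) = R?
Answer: 11287/219 - 2972*sqrt(7347)/7347 ≈ 16.866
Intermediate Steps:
11287/D(219) - 5944/sqrt(19965 + 9423) = 11287/219 - 5944/sqrt(19965 + 9423) = 11287*(1/219) - 5944*sqrt(7347)/14694 = 11287/219 - 5944*sqrt(7347)/14694 = 11287/219 - 2972*sqrt(7347)/7347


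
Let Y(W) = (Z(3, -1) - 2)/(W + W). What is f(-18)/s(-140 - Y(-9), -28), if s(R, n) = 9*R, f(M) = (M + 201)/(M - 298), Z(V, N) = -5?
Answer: 183/399266 ≈ 0.00045834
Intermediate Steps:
f(M) = (201 + M)/(-298 + M)
Y(W) = -7/(2*W) (Y(W) = (-5 - 2)/(W + W) = -7/(2*W))
f(-18)/s(-140 - Y(-9), -28) = ((201 - 18)/(-298 - 18))/((9*(-140 - (-7)/(2*(-9))))) = (183/(-316))/((9*(-140 - (-7)*(-1)/(2*9)))) = (-1/316*183)/((9*(-140 - 1*7/18))) = -183*1/(9*(-140 - 7/18))/316 = -183/(316*(9*(-2527/18))) = -183/(316*(-2527/2)) = -183/316*(-2/2527) = 183/399266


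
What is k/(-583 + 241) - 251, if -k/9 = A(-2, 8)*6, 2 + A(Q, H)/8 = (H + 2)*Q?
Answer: -5297/19 ≈ -278.79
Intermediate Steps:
A(Q, H) = -16 + 8*Q*(2 + H) (A(Q, H) = -16 + 8*((H + 2)*Q) = -16 + 8*((2 + H)*Q) = -16 + 8*(Q*(2 + H)) = -16 + 8*Q*(2 + H))
k = 9504 (k = -9*(-16 + 16*(-2) + 8*8*(-2))*6 = -9*(-16 - 32 - 128)*6 = -(-1584)*6 = -9*(-1056) = 9504)
k/(-583 + 241) - 251 = 9504/(-583 + 241) - 251 = 9504/(-342) - 251 = -1/342*9504 - 251 = -528/19 - 251 = -5297/19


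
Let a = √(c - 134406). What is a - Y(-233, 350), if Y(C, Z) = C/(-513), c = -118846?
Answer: -233/513 + 2*I*√63313 ≈ -0.45419 + 503.24*I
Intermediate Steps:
Y(C, Z) = -C/513 (Y(C, Z) = C*(-1/513) = -C/513)
a = 2*I*√63313 (a = √(-118846 - 134406) = √(-253252) = 2*I*√63313 ≈ 503.24*I)
a - Y(-233, 350) = 2*I*√63313 - (-1)*(-233)/513 = 2*I*√63313 - 1*233/513 = 2*I*√63313 - 233/513 = -233/513 + 2*I*√63313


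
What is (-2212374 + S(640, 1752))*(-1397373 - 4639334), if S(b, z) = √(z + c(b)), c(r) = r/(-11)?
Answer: 13355453612418 - 12073414*√51238/11 ≈ 1.3355e+13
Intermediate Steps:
c(r) = -r/11 (c(r) = r*(-1/11) = -r/11)
S(b, z) = √(z - b/11)
(-2212374 + S(640, 1752))*(-1397373 - 4639334) = (-2212374 + √(-11*640 + 121*1752)/11)*(-1397373 - 4639334) = (-2212374 + √(-7040 + 211992)/11)*(-6036707) = (-2212374 + √204952/11)*(-6036707) = (-2212374 + (2*√51238)/11)*(-6036707) = (-2212374 + 2*√51238/11)*(-6036707) = 13355453612418 - 12073414*√51238/11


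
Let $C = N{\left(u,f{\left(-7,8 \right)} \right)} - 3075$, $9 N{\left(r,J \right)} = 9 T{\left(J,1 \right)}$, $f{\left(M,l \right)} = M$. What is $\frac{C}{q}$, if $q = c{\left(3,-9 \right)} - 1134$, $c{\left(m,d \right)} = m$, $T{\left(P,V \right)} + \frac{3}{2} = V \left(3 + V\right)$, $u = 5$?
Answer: $\frac{6145}{2262} \approx 2.7166$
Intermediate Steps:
$T{\left(P,V \right)} = - \frac{3}{2} + V \left(3 + V\right)$
$N{\left(r,J \right)} = \frac{5}{2}$ ($N{\left(r,J \right)} = \frac{9 \left(- \frac{3}{2} + 1^{2} + 3 \cdot 1\right)}{9} = \frac{9 \left(- \frac{3}{2} + 1 + 3\right)}{9} = \frac{9 \cdot \frac{5}{2}}{9} = \frac{1}{9} \cdot \frac{45}{2} = \frac{5}{2}$)
$C = - \frac{6145}{2}$ ($C = \frac{5}{2} - 3075 = - \frac{6145}{2} \approx -3072.5$)
$q = -1131$ ($q = 3 - 1134 = -1131$)
$\frac{C}{q} = - \frac{6145}{2 \left(-1131\right)} = \left(- \frac{6145}{2}\right) \left(- \frac{1}{1131}\right) = \frac{6145}{2262}$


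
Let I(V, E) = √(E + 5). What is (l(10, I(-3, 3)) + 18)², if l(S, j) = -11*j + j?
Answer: 1124 - 720*√2 ≈ 105.77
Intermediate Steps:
I(V, E) = √(5 + E)
l(S, j) = -10*j
(l(10, I(-3, 3)) + 18)² = (-10*√(5 + 3) + 18)² = (-20*√2 + 18)² = (18 - 20*√2)²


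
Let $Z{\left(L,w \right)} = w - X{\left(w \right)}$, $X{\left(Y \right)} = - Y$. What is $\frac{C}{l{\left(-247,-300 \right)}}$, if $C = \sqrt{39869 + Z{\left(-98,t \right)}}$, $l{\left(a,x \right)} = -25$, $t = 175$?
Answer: $- \frac{\sqrt{40219}}{25} \approx -8.0219$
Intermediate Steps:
$Z{\left(L,w \right)} = 2 w$ ($Z{\left(L,w \right)} = w - - w = w + w = 2 w$)
$C = \sqrt{40219}$ ($C = \sqrt{39869 + 2 \cdot 175} = \sqrt{39869 + 350} = \sqrt{40219} \approx 200.55$)
$\frac{C}{l{\left(-247,-300 \right)}} = \frac{\sqrt{40219}}{-25} = \sqrt{40219} \left(- \frac{1}{25}\right) = - \frac{\sqrt{40219}}{25}$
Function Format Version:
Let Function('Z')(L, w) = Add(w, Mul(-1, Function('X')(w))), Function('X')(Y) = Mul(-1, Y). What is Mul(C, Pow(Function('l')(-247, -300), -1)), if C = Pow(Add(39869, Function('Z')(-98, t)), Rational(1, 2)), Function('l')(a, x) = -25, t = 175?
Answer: Mul(Rational(-1, 25), Pow(40219, Rational(1, 2))) ≈ -8.0219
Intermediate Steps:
Function('Z')(L, w) = Mul(2, w) (Function('Z')(L, w) = Add(w, Mul(-1, Mul(-1, w))) = Add(w, w) = Mul(2, w))
C = Pow(40219, Rational(1, 2)) (C = Pow(Add(39869, Mul(2, 175)), Rational(1, 2)) = Pow(Add(39869, 350), Rational(1, 2)) = Pow(40219, Rational(1, 2)) ≈ 200.55)
Mul(C, Pow(Function('l')(-247, -300), -1)) = Mul(Pow(40219, Rational(1, 2)), Pow(-25, -1)) = Mul(Pow(40219, Rational(1, 2)), Rational(-1, 25)) = Mul(Rational(-1, 25), Pow(40219, Rational(1, 2)))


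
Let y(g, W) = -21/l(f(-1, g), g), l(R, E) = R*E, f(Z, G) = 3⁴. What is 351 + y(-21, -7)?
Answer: 28432/81 ≈ 351.01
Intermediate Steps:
f(Z, G) = 81
l(R, E) = E*R
y(g, W) = -7/(27*g) (y(g, W) = -21*1/(81*g) = -7/(27*g))
351 + y(-21, -7) = 351 - 7/27/(-21) = 351 - 7/27*(-1/21) = 351 + 1/81 = 28432/81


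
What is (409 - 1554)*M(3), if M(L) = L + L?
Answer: -6870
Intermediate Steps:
M(L) = 2*L
(409 - 1554)*M(3) = (409 - 1554)*(2*3) = -1145*6 = -6870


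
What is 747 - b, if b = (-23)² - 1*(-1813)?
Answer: -1595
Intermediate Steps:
b = 2342 (b = 529 + 1813 = 2342)
747 - b = 747 - 1*2342 = 747 - 2342 = -1595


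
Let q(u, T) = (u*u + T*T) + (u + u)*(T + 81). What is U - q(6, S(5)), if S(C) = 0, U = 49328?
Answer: 48320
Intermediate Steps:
q(u, T) = T² + u² + 2*u*(81 + T) (q(u, T) = (u² + T²) + (2*u)*(81 + T) = (T² + u²) + 2*u*(81 + T) = T² + u² + 2*u*(81 + T))
U - q(6, S(5)) = 49328 - (0² + 6² + 162*6 + 2*0*6) = 49328 - (0 + 36 + 972 + 0) = 49328 - 1*1008 = 49328 - 1008 = 48320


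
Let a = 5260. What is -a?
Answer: -5260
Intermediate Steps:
-a = -1*5260 = -5260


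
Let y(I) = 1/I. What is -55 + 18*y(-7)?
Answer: -403/7 ≈ -57.571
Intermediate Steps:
-55 + 18*y(-7) = -55 + 18/(-7) = -55 + 18*(-1/7) = -55 - 18/7 = -403/7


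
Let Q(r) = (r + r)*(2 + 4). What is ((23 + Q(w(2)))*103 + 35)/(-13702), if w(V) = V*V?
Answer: -3674/6851 ≈ -0.53627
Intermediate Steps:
w(V) = V²
Q(r) = 12*r (Q(r) = (2*r)*6 = 12*r)
((23 + Q(w(2)))*103 + 35)/(-13702) = ((23 + 12*2²)*103 + 35)/(-13702) = ((23 + 12*4)*103 + 35)*(-1/13702) = ((23 + 48)*103 + 35)*(-1/13702) = (71*103 + 35)*(-1/13702) = (7313 + 35)*(-1/13702) = 7348*(-1/13702) = -3674/6851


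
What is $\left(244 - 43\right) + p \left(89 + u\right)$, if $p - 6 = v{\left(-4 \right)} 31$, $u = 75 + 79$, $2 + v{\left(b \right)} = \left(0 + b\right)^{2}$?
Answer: $107121$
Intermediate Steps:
$v{\left(b \right)} = -2 + b^{2}$ ($v{\left(b \right)} = -2 + \left(0 + b\right)^{2} = -2 + b^{2}$)
$u = 154$
$p = 440$ ($p = 6 + \left(-2 + \left(-4\right)^{2}\right) 31 = 6 + \left(-2 + 16\right) 31 = 6 + 14 \cdot 31 = 6 + 434 = 440$)
$\left(244 - 43\right) + p \left(89 + u\right) = \left(244 - 43\right) + 440 \left(89 + 154\right) = 201 + 440 \cdot 243 = 201 + 106920 = 107121$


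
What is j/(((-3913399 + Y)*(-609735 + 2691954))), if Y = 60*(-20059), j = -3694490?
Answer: 3694490/10654587607641 ≈ 3.4675e-7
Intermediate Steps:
Y = -1203540
j/(((-3913399 + Y)*(-609735 + 2691954))) = -3694490*1/((-3913399 - 1203540)*(-609735 + 2691954)) = -3694490/((-5116939*2082219)) = -3694490/(-10654587607641) = -3694490*(-1/10654587607641) = 3694490/10654587607641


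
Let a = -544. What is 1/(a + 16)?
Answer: -1/528 ≈ -0.0018939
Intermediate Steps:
1/(a + 16) = 1/(-544 + 16) = 1/(-528) = -1/528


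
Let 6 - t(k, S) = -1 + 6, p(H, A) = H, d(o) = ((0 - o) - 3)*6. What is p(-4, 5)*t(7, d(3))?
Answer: -4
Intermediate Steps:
d(o) = -18 - 6*o (d(o) = (-o - 3)*6 = (-3 - o)*6 = -18 - 6*o)
t(k, S) = 1 (t(k, S) = 6 - (-1 + 6) = 6 - 1*5 = 6 - 5 = 1)
p(-4, 5)*t(7, d(3)) = -4*1 = -4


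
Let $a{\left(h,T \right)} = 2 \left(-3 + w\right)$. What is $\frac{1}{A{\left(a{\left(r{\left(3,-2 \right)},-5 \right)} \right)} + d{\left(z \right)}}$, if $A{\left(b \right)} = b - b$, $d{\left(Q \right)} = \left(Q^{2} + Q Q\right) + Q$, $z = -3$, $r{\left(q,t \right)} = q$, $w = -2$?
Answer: $\frac{1}{15} \approx 0.066667$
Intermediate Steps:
$a{\left(h,T \right)} = -10$ ($a{\left(h,T \right)} = 2 \left(-3 - 2\right) = 2 \left(-5\right) = -10$)
$d{\left(Q \right)} = Q + 2 Q^{2}$ ($d{\left(Q \right)} = \left(Q^{2} + Q^{2}\right) + Q = 2 Q^{2} + Q = Q + 2 Q^{2}$)
$A{\left(b \right)} = 0$
$\frac{1}{A{\left(a{\left(r{\left(3,-2 \right)},-5 \right)} \right)} + d{\left(z \right)}} = \frac{1}{0 - 3 \left(1 + 2 \left(-3\right)\right)} = \frac{1}{0 - 3 \left(1 - 6\right)} = \frac{1}{0 - -15} = \frac{1}{0 + 15} = \frac{1}{15}$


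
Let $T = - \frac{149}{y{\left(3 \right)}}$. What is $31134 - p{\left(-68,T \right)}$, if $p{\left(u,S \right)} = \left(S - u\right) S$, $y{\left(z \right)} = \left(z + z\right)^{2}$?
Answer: $\frac{40692215}{1296} \approx 31398.0$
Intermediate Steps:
$y{\left(z \right)} = 4 z^{2}$ ($y{\left(z \right)} = \left(2 z\right)^{2} = 4 z^{2}$)
$T = - \frac{149}{36}$ ($T = - \frac{149}{4 \cdot 3^{2}} = - \frac{149}{4 \cdot 9} = - \frac{149}{36} \approx -4.1389$)
$p{\left(u,S \right)} = S \left(S - u\right)$
$31134 - p{\left(-68,T \right)} = 31134 - - \frac{149 \left(- \frac{149}{36} - -68\right)}{36} = 31134 - - \frac{149 \left(- \frac{149}{36} + 68\right)}{36} = 31134 - \left(- \frac{149}{36}\right) \frac{2299}{36} = 31134 - - \frac{342551}{1296} = 31134 + \frac{342551}{1296} = \frac{40692215}{1296}$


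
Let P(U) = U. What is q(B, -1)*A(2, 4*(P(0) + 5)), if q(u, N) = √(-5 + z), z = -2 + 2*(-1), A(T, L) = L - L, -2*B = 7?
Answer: 0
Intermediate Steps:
B = -7/2 (B = -½*7 = -7/2 ≈ -3.5000)
A(T, L) = 0
z = -4 (z = -2 - 2 = -4)
q(u, N) = 3*I (q(u, N) = √(-5 - 4) = √(-9) = 3*I)
q(B, -1)*A(2, 4*(P(0) + 5)) = (3*I)*0 = 0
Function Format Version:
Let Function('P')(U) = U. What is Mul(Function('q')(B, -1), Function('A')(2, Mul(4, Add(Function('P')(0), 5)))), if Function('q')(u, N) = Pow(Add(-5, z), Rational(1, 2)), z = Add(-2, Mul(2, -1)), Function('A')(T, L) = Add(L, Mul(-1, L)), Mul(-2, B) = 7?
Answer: 0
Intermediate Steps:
B = Rational(-7, 2) (B = Mul(Rational(-1, 2), 7) = Rational(-7, 2) ≈ -3.5000)
Function('A')(T, L) = 0
z = -4 (z = Add(-2, -2) = -4)
Function('q')(u, N) = Mul(3, I) (Function('q')(u, N) = Pow(Add(-5, -4), Rational(1, 2)) = Pow(-9, Rational(1, 2)) = Mul(3, I))
Mul(Function('q')(B, -1), Function('A')(2, Mul(4, Add(Function('P')(0), 5)))) = Mul(Mul(3, I), 0) = 0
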